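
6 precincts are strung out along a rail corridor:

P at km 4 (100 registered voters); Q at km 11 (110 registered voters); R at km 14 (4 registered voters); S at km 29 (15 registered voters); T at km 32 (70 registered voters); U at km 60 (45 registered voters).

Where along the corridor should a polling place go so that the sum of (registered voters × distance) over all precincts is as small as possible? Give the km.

For a sum of weighted absolute distances on a line, the optimum is the weighted median (not the mean). Total weight W = 344; half-weight = 172.
Sort by position and accumulate weight:
  km 4 (P, w=100) → cum 100
  km 11 (Q, w=110) → cum 210  ≥ 172 → median here
  km 14 (R, w=4) → cum 214
  km 29 (S, w=15) → cum 229
  km 32 (T, w=70) → cum 299
  km 60 (U, w=45) → cum 344
Optimal location: km 11.

x = 11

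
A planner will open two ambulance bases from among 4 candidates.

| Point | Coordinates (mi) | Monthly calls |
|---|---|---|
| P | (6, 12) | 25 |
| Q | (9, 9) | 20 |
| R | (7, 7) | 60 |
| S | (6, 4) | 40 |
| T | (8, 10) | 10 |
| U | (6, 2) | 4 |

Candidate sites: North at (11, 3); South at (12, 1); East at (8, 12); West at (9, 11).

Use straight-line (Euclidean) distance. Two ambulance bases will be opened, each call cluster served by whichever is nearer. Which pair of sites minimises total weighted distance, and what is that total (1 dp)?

Evaluate every pair (each demand assigned to the nearer of the two):
  {North, West}: total = 625.9
  {North, East}: total = 663.5
  {South, West}: total = 694.2
  {East, West}: total = 715.0
  {South, East}: total = 731.8
  {North, South}: total = 1023.8
Best pair: {North, West} with total 625.9.

{North, West}, total 625.9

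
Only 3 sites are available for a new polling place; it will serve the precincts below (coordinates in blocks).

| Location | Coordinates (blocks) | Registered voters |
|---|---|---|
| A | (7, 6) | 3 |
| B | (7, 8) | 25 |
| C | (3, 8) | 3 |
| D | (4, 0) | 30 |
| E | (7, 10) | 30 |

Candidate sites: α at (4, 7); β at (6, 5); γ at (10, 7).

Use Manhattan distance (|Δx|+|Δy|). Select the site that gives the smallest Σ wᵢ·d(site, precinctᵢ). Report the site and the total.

Total weighted distance at each candidate:
  α (4, 7): total = 508
  β (6, 5): total = 514
  γ (10, 7): total = 706
Minimum is at α with total 508 blocks.

α, total 508 blocks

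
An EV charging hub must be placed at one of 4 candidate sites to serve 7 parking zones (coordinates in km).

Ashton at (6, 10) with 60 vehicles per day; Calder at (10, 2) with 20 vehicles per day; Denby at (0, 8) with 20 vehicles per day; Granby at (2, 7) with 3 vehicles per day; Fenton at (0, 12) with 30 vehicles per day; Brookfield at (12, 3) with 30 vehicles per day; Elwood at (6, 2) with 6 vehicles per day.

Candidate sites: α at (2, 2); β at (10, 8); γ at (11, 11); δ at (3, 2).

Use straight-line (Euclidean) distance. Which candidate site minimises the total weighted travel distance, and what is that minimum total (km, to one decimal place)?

β, total 1140.4 km

Total weighted distance at each candidate:
  α (2, 2): total = 1469.6
  β (10, 8): total = 1140.4
  γ (11, 11): total = 1379.6
  δ (3, 2): total = 1405.0
Minimum is at β with total 1140.4 km.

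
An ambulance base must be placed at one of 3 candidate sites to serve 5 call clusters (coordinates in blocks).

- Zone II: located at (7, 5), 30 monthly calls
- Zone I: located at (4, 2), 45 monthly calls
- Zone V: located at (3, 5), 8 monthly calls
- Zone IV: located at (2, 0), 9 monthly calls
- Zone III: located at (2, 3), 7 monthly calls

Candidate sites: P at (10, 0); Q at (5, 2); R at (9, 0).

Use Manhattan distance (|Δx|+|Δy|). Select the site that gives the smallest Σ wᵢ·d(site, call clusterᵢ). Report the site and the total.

Q, total 308 blocks

Total weighted distance at each candidate:
  P (10, 0): total = 845
  Q (5, 2): total = 308
  R (9, 0): total = 746
Minimum is at Q with total 308 blocks.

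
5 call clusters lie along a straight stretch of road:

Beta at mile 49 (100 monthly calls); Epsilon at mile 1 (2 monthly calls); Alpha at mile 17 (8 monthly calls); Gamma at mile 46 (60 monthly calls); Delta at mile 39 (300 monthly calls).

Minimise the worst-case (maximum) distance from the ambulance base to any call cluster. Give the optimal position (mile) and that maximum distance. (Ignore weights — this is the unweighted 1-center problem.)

location 25, max distance 24

The 1-center on a line is the midpoint of the two extreme points: leftmost at 1, rightmost at 49.
Optimal location = (1 + 49)/2 = 25; maximum distance = (49 − 1)/2 = 24.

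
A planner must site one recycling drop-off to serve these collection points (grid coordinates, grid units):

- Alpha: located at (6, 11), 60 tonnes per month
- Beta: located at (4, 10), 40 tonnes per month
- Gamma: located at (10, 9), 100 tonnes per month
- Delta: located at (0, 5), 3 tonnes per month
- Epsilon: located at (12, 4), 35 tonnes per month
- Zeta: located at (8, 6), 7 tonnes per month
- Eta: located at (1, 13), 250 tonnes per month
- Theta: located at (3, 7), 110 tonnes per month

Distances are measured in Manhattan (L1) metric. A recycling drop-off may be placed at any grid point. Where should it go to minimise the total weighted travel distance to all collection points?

(3, 11)

Manhattan distance separates: Σwᵢ(|x−xᵢ|+|y−yᵢ|) = Σwᵢ|x−xᵢ| + Σwᵢ|y−yᵢ|, so x and y are optimised independently as 1-D weighted medians.
Total weight W = 605; half = 302.5.
x-coordinate, sorted with cumulative weight:
  x=0 (Delta, w=3) cum 3
  x=1 (Eta, w=250) cum 253
  x=3 (Theta, w=110) cum 363  ← median
  x=4 (Beta, w=40) cum 403
  x=6 (Alpha, w=60) cum 463
  x=8 (Zeta, w=7) cum 470
  x=10 (Gamma, w=100) cum 570
  x=12 (Epsilon, w=35) cum 605
⇒ x* = 3
y-coordinate, sorted with cumulative weight:
  y=4 (Epsilon, w=35) cum 35
  y=5 (Delta, w=3) cum 38
  y=6 (Zeta, w=7) cum 45
  y=7 (Theta, w=110) cum 155
  y=9 (Gamma, w=100) cum 255
  y=10 (Beta, w=40) cum 295
  y=11 (Alpha, w=60) cum 355  ← median
  y=13 (Eta, w=250) cum 605
⇒ y* = 11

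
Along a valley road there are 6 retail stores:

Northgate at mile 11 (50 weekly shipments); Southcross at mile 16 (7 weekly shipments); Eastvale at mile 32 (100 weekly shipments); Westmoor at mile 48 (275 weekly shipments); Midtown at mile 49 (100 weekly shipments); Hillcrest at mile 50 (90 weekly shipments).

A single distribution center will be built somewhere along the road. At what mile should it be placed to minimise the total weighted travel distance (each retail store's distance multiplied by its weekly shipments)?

For a sum of weighted absolute distances on a line, the optimum is the weighted median (not the mean). Total weight W = 622; half-weight = 311.
Sort by position and accumulate weight:
  mile 11 (Northgate, w=50) → cum 50
  mile 16 (Southcross, w=7) → cum 57
  mile 32 (Eastvale, w=100) → cum 157
  mile 48 (Westmoor, w=275) → cum 432  ≥ 311 → median here
  mile 49 (Midtown, w=100) → cum 532
  mile 50 (Hillcrest, w=90) → cum 622
Optimal location: mile 48.

x = 48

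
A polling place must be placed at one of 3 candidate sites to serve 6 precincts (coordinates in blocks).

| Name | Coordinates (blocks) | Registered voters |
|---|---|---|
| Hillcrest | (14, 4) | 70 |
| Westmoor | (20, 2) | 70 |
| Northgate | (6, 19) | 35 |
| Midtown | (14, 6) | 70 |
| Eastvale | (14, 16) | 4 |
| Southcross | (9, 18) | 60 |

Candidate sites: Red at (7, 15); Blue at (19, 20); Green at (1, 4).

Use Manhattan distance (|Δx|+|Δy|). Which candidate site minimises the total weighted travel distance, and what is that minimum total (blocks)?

Red, total 4707 blocks

Total weighted distance at each candidate:
  Red (7, 15): total = 4707
  Blue (19, 20): total = 5376
  Green (1, 4): total = 5550
Minimum is at Red with total 4707 blocks.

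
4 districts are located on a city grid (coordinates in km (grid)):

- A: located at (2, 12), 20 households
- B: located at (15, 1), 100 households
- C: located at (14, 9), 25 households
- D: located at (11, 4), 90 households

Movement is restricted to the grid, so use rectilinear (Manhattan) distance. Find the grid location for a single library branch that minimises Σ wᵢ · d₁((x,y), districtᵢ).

(14, 4)

Manhattan distance separates: Σwᵢ(|x−xᵢ|+|y−yᵢ|) = Σwᵢ|x−xᵢ| + Σwᵢ|y−yᵢ|, so x and y are optimised independently as 1-D weighted medians.
Total weight W = 235; half = 117.5.
x-coordinate, sorted with cumulative weight:
  x=2 (A, w=20) cum 20
  x=11 (D, w=90) cum 110
  x=14 (C, w=25) cum 135  ← median
  x=15 (B, w=100) cum 235
⇒ x* = 14
y-coordinate, sorted with cumulative weight:
  y=1 (B, w=100) cum 100
  y=4 (D, w=90) cum 190  ← median
  y=9 (C, w=25) cum 215
  y=12 (A, w=20) cum 235
⇒ y* = 4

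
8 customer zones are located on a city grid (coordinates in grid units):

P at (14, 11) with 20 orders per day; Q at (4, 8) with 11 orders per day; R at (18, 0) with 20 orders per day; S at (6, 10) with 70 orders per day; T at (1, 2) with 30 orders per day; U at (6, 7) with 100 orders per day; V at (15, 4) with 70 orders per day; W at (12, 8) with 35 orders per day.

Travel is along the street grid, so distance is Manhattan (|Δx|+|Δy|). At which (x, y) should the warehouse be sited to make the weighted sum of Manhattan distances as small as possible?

Manhattan distance separates: Σwᵢ(|x−xᵢ|+|y−yᵢ|) = Σwᵢ|x−xᵢ| + Σwᵢ|y−yᵢ|, so x and y are optimised independently as 1-D weighted medians.
Total weight W = 356; half = 178.
x-coordinate, sorted with cumulative weight:
  x=1 (T, w=30) cum 30
  x=4 (Q, w=11) cum 41
  x=6 (S, w=70) cum 111
  x=6 (U, w=100) cum 211  ← median
  x=12 (W, w=35) cum 246
  x=14 (P, w=20) cum 266
  x=15 (V, w=70) cum 336
  x=18 (R, w=20) cum 356
⇒ x* = 6
y-coordinate, sorted with cumulative weight:
  y=0 (R, w=20) cum 20
  y=2 (T, w=30) cum 50
  y=4 (V, w=70) cum 120
  y=7 (U, w=100) cum 220  ← median
  y=8 (Q, w=11) cum 231
  y=8 (W, w=35) cum 266
  y=10 (S, w=70) cum 336
  y=11 (P, w=20) cum 356
⇒ y* = 7

(6, 7)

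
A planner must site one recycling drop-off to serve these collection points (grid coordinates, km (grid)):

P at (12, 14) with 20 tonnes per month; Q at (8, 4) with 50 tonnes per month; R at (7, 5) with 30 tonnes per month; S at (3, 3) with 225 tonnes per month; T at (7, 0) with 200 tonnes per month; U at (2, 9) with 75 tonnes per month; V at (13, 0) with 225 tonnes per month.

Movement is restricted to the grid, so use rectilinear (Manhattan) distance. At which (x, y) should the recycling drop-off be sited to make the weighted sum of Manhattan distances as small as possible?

Manhattan distance separates: Σwᵢ(|x−xᵢ|+|y−yᵢ|) = Σwᵢ|x−xᵢ| + Σwᵢ|y−yᵢ|, so x and y are optimised independently as 1-D weighted medians.
Total weight W = 825; half = 412.5.
x-coordinate, sorted with cumulative weight:
  x=2 (U, w=75) cum 75
  x=3 (S, w=225) cum 300
  x=7 (R, w=30) cum 330
  x=7 (T, w=200) cum 530  ← median
  x=8 (Q, w=50) cum 580
  x=12 (P, w=20) cum 600
  x=13 (V, w=225) cum 825
⇒ x* = 7
y-coordinate, sorted with cumulative weight:
  y=0 (T, w=200) cum 200
  y=0 (V, w=225) cum 425  ← median
  y=3 (S, w=225) cum 650
  y=4 (Q, w=50) cum 700
  y=5 (R, w=30) cum 730
  y=9 (U, w=75) cum 805
  y=14 (P, w=20) cum 825
⇒ y* = 0

(7, 0)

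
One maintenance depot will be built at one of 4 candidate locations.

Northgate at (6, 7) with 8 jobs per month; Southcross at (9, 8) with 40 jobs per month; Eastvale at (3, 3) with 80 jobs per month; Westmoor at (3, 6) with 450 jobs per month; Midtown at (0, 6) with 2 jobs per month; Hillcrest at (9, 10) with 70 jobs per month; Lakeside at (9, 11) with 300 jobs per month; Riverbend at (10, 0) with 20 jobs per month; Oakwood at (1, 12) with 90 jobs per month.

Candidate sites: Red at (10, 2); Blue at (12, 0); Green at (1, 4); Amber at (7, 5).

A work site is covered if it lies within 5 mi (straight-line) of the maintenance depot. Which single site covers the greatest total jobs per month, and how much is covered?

Coverage radius r = 5 mi; a point is covered iff (Δx)²+(Δy)² ≤ 5² = 25.
  Red (10, 2): covers {Riverbend} → 20
  Blue (12, 0): covers {Riverbend} → 20
  Green (1, 4): covers {Eastvale, Westmoor, Midtown} → 532
  Amber (7, 5): covers {Northgate, Southcross, Eastvale, Westmoor} → 578
Maximum coverage at Amber: 578 jobs per month.

Amber, covering 578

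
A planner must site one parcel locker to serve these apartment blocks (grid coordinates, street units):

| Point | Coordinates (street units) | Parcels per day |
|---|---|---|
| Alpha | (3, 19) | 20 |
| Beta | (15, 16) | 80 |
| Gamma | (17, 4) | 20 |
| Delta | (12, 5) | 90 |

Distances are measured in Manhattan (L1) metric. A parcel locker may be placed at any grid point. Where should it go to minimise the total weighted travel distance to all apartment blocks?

(12, 5)

Manhattan distance separates: Σwᵢ(|x−xᵢ|+|y−yᵢ|) = Σwᵢ|x−xᵢ| + Σwᵢ|y−yᵢ|, so x and y are optimised independently as 1-D weighted medians.
Total weight W = 210; half = 105.
x-coordinate, sorted with cumulative weight:
  x=3 (Alpha, w=20) cum 20
  x=12 (Delta, w=90) cum 110  ← median
  x=15 (Beta, w=80) cum 190
  x=17 (Gamma, w=20) cum 210
⇒ x* = 12
y-coordinate, sorted with cumulative weight:
  y=4 (Gamma, w=20) cum 20
  y=5 (Delta, w=90) cum 110  ← median
  y=16 (Beta, w=80) cum 190
  y=19 (Alpha, w=20) cum 210
⇒ y* = 5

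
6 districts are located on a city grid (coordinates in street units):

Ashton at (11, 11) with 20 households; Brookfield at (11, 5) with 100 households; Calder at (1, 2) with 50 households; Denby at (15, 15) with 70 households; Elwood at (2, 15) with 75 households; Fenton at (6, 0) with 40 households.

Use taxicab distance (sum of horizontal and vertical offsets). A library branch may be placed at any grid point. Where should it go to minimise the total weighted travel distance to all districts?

(11, 5)

Manhattan distance separates: Σwᵢ(|x−xᵢ|+|y−yᵢ|) = Σwᵢ|x−xᵢ| + Σwᵢ|y−yᵢ|, so x and y are optimised independently as 1-D weighted medians.
Total weight W = 355; half = 177.5.
x-coordinate, sorted with cumulative weight:
  x=1 (Calder, w=50) cum 50
  x=2 (Elwood, w=75) cum 125
  x=6 (Fenton, w=40) cum 165
  x=11 (Ashton, w=20) cum 185  ← median
  x=11 (Brookfield, w=100) cum 285
  x=15 (Denby, w=70) cum 355
⇒ x* = 11
y-coordinate, sorted with cumulative weight:
  y=0 (Fenton, w=40) cum 40
  y=2 (Calder, w=50) cum 90
  y=5 (Brookfield, w=100) cum 190  ← median
  y=11 (Ashton, w=20) cum 210
  y=15 (Denby, w=70) cum 280
  y=15 (Elwood, w=75) cum 355
⇒ y* = 5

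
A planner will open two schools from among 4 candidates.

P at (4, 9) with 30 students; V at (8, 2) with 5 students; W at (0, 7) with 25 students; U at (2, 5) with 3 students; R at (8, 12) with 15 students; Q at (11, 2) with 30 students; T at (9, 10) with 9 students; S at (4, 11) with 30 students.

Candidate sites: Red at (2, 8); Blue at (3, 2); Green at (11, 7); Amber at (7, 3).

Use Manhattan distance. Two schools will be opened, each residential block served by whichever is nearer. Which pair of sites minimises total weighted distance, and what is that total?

Evaluate every pair (each demand assigned to the nearer of the two):
  {Red, Green}: total = 679
  {Red, Amber}: total = 715
  {Red, Blue}: total = 820
  {Blue, Green}: total = 1092
  {Blue, Amber}: total = 1143
  {Green, Amber}: total = 1221
Best pair: {Red, Green} with total 679.

{Red, Green}, total 679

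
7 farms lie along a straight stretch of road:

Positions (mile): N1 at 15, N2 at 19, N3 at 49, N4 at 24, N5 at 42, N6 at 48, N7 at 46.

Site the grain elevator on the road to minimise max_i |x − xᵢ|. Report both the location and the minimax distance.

The 1-center on a line is the midpoint of the two extreme points: leftmost at 15, rightmost at 49.
Optimal location = (15 + 49)/2 = 32; maximum distance = (49 − 15)/2 = 17.

location 32, max distance 17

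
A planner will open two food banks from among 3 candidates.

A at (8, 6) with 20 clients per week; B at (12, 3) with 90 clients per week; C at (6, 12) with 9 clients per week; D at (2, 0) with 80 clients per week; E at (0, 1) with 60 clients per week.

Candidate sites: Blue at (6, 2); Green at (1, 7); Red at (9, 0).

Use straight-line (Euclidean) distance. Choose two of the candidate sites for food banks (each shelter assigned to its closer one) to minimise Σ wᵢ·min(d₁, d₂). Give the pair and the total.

Evaluate every pair (each demand assigned to the nearer of the two):
  {Blue, Red}: total = 1284.0
  {Blue, Green}: total = 1423.3
  {Green, Red}: total = 1492.1
Best pair: {Blue, Red} with total 1284.0.

{Blue, Red}, total 1284.0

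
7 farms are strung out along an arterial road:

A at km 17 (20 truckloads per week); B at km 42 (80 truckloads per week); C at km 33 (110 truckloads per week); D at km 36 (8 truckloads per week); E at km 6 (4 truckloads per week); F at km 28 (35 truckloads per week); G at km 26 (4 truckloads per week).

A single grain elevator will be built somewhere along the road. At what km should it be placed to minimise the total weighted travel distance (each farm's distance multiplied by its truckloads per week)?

For a sum of weighted absolute distances on a line, the optimum is the weighted median (not the mean). Total weight W = 261; half-weight = 130.5.
Sort by position and accumulate weight:
  km 6 (E, w=4) → cum 4
  km 17 (A, w=20) → cum 24
  km 26 (G, w=4) → cum 28
  km 28 (F, w=35) → cum 63
  km 33 (C, w=110) → cum 173  ≥ 130.5 → median here
  km 36 (D, w=8) → cum 181
  km 42 (B, w=80) → cum 261
Optimal location: km 33.

x = 33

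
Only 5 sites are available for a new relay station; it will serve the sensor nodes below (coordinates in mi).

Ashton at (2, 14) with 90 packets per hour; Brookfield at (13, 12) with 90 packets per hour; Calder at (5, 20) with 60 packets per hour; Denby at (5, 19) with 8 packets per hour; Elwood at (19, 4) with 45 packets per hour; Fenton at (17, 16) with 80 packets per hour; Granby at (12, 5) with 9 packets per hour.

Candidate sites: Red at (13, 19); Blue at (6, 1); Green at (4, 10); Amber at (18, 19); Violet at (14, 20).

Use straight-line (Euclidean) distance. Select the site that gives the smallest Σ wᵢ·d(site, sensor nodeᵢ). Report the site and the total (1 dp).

Total weighted distance at each candidate:
  Red (13, 19): total = 3518.5
  Blue (6, 1): total = 5836.7
  Green (4, 10): total = 3865.0
  Amber (18, 19): total = 4235.8
  Violet (14, 20): total = 3836.1
Minimum is at Red with total 3518.5 mi.

Red, total 3518.5 mi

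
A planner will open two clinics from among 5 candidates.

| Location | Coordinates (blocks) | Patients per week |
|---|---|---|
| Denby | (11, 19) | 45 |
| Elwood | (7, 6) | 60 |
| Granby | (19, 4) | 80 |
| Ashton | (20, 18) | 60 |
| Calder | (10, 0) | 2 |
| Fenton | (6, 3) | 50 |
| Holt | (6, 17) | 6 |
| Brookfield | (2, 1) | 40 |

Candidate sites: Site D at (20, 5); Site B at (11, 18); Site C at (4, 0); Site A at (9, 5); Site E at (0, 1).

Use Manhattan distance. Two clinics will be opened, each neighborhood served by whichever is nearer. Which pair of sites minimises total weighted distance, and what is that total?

{Site B, Site A}, total 2383

Evaluate every pair (each demand assigned to the nearer of the two):
  {Site B, Site A}: total = 2383
  {Site D, Site A}: total = 2632
  {Site D, Site C}: total = 3011
  {Site B, Site C}: total = 3063
  {Site D, Site E}: total = 3329
  {Site D, Site B}: total = 3331
  {Site B, Site E}: total = 3603
  {Site A, Site E}: total = 3652
  {Site C, Site A}: total = 3692
  {Site C, Site E}: total = 5726
Best pair: {Site B, Site A} with total 2383.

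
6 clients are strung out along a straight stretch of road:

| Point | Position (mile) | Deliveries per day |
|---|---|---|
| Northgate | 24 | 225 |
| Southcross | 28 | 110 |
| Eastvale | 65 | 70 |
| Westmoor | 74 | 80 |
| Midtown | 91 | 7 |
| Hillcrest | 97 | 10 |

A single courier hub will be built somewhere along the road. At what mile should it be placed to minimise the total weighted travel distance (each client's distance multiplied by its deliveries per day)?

x = 28

For a sum of weighted absolute distances on a line, the optimum is the weighted median (not the mean). Total weight W = 502; half-weight = 251.
Sort by position and accumulate weight:
  mile 24 (Northgate, w=225) → cum 225
  mile 28 (Southcross, w=110) → cum 335  ≥ 251 → median here
  mile 65 (Eastvale, w=70) → cum 405
  mile 74 (Westmoor, w=80) → cum 485
  mile 91 (Midtown, w=7) → cum 492
  mile 97 (Hillcrest, w=10) → cum 502
Optimal location: mile 28.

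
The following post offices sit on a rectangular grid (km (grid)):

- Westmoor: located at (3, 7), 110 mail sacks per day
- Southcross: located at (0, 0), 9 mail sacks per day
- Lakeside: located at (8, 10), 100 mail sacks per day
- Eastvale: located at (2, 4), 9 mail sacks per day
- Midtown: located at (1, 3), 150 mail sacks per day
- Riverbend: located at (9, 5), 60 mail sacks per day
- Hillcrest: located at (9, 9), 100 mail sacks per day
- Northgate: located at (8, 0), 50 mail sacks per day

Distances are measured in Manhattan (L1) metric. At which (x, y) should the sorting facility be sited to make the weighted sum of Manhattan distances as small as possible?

(8, 7)

Manhattan distance separates: Σwᵢ(|x−xᵢ|+|y−yᵢ|) = Σwᵢ|x−xᵢ| + Σwᵢ|y−yᵢ|, so x and y are optimised independently as 1-D weighted medians.
Total weight W = 588; half = 294.
x-coordinate, sorted with cumulative weight:
  x=0 (Southcross, w=9) cum 9
  x=1 (Midtown, w=150) cum 159
  x=2 (Eastvale, w=9) cum 168
  x=3 (Westmoor, w=110) cum 278
  x=8 (Lakeside, w=100) cum 378  ← median
  x=8 (Northgate, w=50) cum 428
  x=9 (Riverbend, w=60) cum 488
  x=9 (Hillcrest, w=100) cum 588
⇒ x* = 8
y-coordinate, sorted with cumulative weight:
  y=0 (Southcross, w=9) cum 9
  y=0 (Northgate, w=50) cum 59
  y=3 (Midtown, w=150) cum 209
  y=4 (Eastvale, w=9) cum 218
  y=5 (Riverbend, w=60) cum 278
  y=7 (Westmoor, w=110) cum 388  ← median
  y=9 (Hillcrest, w=100) cum 488
  y=10 (Lakeside, w=100) cum 588
⇒ y* = 7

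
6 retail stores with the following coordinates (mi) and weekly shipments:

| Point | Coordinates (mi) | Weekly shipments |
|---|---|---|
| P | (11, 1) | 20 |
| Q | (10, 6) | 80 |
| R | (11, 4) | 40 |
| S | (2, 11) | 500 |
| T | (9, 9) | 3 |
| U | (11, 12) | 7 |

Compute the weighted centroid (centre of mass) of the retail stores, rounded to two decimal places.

(3.94, 9.65)

The minimiser of Σwᵢ‖p−pᵢ‖² is the weighted centroid p* = (Σwᵢpᵢ)/(Σwᵢ).
Σwᵢ = 650.
Σwᵢxᵢ = 20·11 + 80·10 + 40·11 + 500·2 + 3·9 + 7·11 = 2564.
Σwᵢyᵢ = 20·1 + 80·6 + 40·4 + 500·11 + 3·9 + 7·12 = 6271.
x* = 2564/650 = 3.94, y* = 6271/650 = 9.65.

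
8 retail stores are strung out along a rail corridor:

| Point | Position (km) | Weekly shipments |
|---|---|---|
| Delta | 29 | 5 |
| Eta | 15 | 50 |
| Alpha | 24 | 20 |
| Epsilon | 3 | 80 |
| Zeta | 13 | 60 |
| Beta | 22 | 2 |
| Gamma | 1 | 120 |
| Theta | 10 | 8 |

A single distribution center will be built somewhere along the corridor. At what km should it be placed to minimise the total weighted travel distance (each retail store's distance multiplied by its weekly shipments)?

For a sum of weighted absolute distances on a line, the optimum is the weighted median (not the mean). Total weight W = 345; half-weight = 172.5.
Sort by position and accumulate weight:
  km 1 (Gamma, w=120) → cum 120
  km 3 (Epsilon, w=80) → cum 200  ≥ 172.5 → median here
  km 10 (Theta, w=8) → cum 208
  km 13 (Zeta, w=60) → cum 268
  km 15 (Eta, w=50) → cum 318
  km 22 (Beta, w=2) → cum 320
  km 24 (Alpha, w=20) → cum 340
  km 29 (Delta, w=5) → cum 345
Optimal location: km 3.

x = 3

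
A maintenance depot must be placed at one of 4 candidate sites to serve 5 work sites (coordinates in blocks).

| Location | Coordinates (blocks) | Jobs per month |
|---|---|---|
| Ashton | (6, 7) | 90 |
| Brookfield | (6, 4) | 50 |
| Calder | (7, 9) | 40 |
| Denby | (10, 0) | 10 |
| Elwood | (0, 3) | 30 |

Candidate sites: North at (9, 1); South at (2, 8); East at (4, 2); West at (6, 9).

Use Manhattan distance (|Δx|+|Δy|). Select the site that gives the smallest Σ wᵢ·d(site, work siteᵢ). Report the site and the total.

West, total 960 blocks

Total weighted distance at each candidate:
  North (9, 1): total = 1860
  South (2, 8): total = 1460
  East (4, 2): total = 1460
  West (6, 9): total = 960
Minimum is at West with total 960 blocks.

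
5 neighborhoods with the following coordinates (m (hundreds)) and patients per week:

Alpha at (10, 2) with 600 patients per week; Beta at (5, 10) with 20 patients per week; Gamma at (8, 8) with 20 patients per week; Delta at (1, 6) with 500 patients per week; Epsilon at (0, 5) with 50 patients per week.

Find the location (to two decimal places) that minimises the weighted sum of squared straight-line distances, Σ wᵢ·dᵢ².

(5.68, 4.04)

The minimiser of Σwᵢ‖p−pᵢ‖² is the weighted centroid p* = (Σwᵢpᵢ)/(Σwᵢ).
Σwᵢ = 1190.
Σwᵢxᵢ = 600·10 + 20·5 + 20·8 + 500·1 + 50·0 = 6760.
Σwᵢyᵢ = 600·2 + 20·10 + 20·8 + 500·6 + 50·5 = 4810.
x* = 6760/1190 = 5.68, y* = 4810/1190 = 4.04.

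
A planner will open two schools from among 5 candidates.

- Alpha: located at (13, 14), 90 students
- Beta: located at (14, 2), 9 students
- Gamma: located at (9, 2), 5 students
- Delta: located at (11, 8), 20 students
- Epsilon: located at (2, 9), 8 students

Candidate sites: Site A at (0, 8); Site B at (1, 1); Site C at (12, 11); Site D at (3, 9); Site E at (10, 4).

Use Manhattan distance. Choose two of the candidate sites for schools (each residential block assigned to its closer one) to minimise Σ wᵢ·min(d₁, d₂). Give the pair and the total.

Evaluate every pair (each demand assigned to the nearer of the two):
  {Site C, Site E}: total = 605
  {Site C, Site D}: total = 607
  {Site A, Site C}: total = 623
  {Site B, Site C}: total = 656
  {Site D, Site E}: total = 1347
  {Site A, Site E}: total = 1363
  {Site B, Site E}: total = 1411
  {Site B, Site D}: total = 1709
  {Site A, Site D}: total = 1765
  {Site A, Site B}: total = 2125
Best pair: {Site C, Site E} with total 605.

{Site C, Site E}, total 605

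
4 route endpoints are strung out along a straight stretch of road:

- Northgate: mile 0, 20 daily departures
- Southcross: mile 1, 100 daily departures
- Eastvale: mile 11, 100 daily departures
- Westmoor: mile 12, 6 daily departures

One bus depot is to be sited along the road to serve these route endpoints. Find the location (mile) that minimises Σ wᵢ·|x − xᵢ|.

x = 1

For a sum of weighted absolute distances on a line, the optimum is the weighted median (not the mean). Total weight W = 226; half-weight = 113.
Sort by position and accumulate weight:
  mile 0 (Northgate, w=20) → cum 20
  mile 1 (Southcross, w=100) → cum 120  ≥ 113 → median here
  mile 11 (Eastvale, w=100) → cum 220
  mile 12 (Westmoor, w=6) → cum 226
Optimal location: mile 1.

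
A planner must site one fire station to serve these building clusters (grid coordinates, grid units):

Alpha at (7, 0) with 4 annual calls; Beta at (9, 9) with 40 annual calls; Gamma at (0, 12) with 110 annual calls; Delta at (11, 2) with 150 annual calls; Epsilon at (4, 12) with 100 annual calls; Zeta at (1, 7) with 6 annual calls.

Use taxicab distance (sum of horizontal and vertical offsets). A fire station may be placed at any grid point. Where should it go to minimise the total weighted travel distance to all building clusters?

(4, 12)

Manhattan distance separates: Σwᵢ(|x−xᵢ|+|y−yᵢ|) = Σwᵢ|x−xᵢ| + Σwᵢ|y−yᵢ|, so x and y are optimised independently as 1-D weighted medians.
Total weight W = 410; half = 205.
x-coordinate, sorted with cumulative weight:
  x=0 (Gamma, w=110) cum 110
  x=1 (Zeta, w=6) cum 116
  x=4 (Epsilon, w=100) cum 216  ← median
  x=7 (Alpha, w=4) cum 220
  x=9 (Beta, w=40) cum 260
  x=11 (Delta, w=150) cum 410
⇒ x* = 4
y-coordinate, sorted with cumulative weight:
  y=0 (Alpha, w=4) cum 4
  y=2 (Delta, w=150) cum 154
  y=7 (Zeta, w=6) cum 160
  y=9 (Beta, w=40) cum 200
  y=12 (Gamma, w=110) cum 310  ← median
  y=12 (Epsilon, w=100) cum 410
⇒ y* = 12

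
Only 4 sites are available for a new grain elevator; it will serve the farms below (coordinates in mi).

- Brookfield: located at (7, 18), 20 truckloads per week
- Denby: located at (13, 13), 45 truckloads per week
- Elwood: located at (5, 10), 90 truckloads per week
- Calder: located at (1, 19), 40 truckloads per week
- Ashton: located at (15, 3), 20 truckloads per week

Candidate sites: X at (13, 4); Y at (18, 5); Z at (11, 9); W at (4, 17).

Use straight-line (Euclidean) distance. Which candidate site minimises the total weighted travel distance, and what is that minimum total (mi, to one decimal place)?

W, total 1643.2 mi

Total weighted distance at each candidate:
  X (13, 4): total = 2422.7
  Y (18, 5): total = 2971.7
  Z (11, 9): total = 1655.6
  W (4, 17): total = 1643.2
Minimum is at W with total 1643.2 mi.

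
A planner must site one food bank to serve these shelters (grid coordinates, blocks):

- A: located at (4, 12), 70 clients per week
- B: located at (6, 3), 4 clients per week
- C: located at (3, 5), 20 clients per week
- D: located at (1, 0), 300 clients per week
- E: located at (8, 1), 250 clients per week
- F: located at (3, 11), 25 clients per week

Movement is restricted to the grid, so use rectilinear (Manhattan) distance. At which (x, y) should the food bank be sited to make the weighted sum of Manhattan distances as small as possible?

Manhattan distance separates: Σwᵢ(|x−xᵢ|+|y−yᵢ|) = Σwᵢ|x−xᵢ| + Σwᵢ|y−yᵢ|, so x and y are optimised independently as 1-D weighted medians.
Total weight W = 669; half = 334.5.
x-coordinate, sorted with cumulative weight:
  x=1 (D, w=300) cum 300
  x=3 (C, w=20) cum 320
  x=3 (F, w=25) cum 345  ← median
  x=4 (A, w=70) cum 415
  x=6 (B, w=4) cum 419
  x=8 (E, w=250) cum 669
⇒ x* = 3
y-coordinate, sorted with cumulative weight:
  y=0 (D, w=300) cum 300
  y=1 (E, w=250) cum 550  ← median
  y=3 (B, w=4) cum 554
  y=5 (C, w=20) cum 574
  y=11 (F, w=25) cum 599
  y=12 (A, w=70) cum 669
⇒ y* = 1

(3, 1)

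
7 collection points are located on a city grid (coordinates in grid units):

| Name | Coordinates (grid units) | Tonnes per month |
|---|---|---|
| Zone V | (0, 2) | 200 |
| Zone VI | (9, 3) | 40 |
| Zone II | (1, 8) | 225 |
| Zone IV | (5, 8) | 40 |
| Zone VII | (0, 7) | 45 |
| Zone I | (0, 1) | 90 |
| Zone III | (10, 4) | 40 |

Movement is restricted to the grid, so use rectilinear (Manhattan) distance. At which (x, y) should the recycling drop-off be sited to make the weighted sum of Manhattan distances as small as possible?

(1, 4)

Manhattan distance separates: Σwᵢ(|x−xᵢ|+|y−yᵢ|) = Σwᵢ|x−xᵢ| + Σwᵢ|y−yᵢ|, so x and y are optimised independently as 1-D weighted medians.
Total weight W = 680; half = 340.
x-coordinate, sorted with cumulative weight:
  x=0 (Zone V, w=200) cum 200
  x=0 (Zone VII, w=45) cum 245
  x=0 (Zone I, w=90) cum 335
  x=1 (Zone II, w=225) cum 560  ← median
  x=5 (Zone IV, w=40) cum 600
  x=9 (Zone VI, w=40) cum 640
  x=10 (Zone III, w=40) cum 680
⇒ x* = 1
y-coordinate, sorted with cumulative weight:
  y=1 (Zone I, w=90) cum 90
  y=2 (Zone V, w=200) cum 290
  y=3 (Zone VI, w=40) cum 330
  y=4 (Zone III, w=40) cum 370  ← median
  y=7 (Zone VII, w=45) cum 415
  y=8 (Zone II, w=225) cum 640
  y=8 (Zone IV, w=40) cum 680
⇒ y* = 4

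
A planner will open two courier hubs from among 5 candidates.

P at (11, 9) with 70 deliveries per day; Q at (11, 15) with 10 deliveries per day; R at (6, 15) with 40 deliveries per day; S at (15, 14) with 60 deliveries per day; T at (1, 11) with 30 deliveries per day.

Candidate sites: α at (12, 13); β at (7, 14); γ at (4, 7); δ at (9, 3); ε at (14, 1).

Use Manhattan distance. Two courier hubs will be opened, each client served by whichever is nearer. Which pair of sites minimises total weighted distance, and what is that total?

Evaluate every pair (each demand assigned to the nearer of the two):
  {α, β}: total = 970
  {α, γ}: total = 1150
  {α, δ}: total = 1330
  {α, ε}: total = 1330
  {β, δ}: total = 1440
  {β, γ}: total = 1450
  {β, ε}: total = 1510
  {γ, ε}: total = 2230
  {γ, δ}: total = 2330
  {δ, ε}: total = 2620
Best pair: {α, β} with total 970.

{α, β}, total 970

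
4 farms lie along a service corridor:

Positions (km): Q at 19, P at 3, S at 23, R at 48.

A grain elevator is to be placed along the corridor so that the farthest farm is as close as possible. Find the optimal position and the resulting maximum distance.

location 25.5, max distance 22.5

The 1-center on a line is the midpoint of the two extreme points: leftmost at 3, rightmost at 48.
Optimal location = (3 + 48)/2 = 25.5; maximum distance = (48 − 3)/2 = 22.5.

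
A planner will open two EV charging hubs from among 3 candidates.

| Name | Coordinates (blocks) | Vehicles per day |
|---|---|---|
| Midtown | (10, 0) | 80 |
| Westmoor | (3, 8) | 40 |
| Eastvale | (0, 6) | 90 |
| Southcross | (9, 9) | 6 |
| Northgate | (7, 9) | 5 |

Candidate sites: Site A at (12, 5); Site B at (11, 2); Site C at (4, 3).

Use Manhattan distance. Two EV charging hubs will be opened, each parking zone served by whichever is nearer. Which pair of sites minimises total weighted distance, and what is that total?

Evaluate every pair (each demand assigned to the nearer of the two):
  {Site B, Site C}: total = 1209
  {Site A, Site C}: total = 1517
  {Site A, Site B}: total = 1977
Best pair: {Site B, Site C} with total 1209.

{Site B, Site C}, total 1209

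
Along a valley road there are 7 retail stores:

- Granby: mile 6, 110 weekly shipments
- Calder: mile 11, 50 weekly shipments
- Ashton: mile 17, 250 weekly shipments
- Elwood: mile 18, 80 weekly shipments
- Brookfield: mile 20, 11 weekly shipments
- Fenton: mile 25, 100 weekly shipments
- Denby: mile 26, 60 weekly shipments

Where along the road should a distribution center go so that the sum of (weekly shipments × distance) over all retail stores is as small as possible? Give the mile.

For a sum of weighted absolute distances on a line, the optimum is the weighted median (not the mean). Total weight W = 661; half-weight = 330.5.
Sort by position and accumulate weight:
  mile 6 (Granby, w=110) → cum 110
  mile 11 (Calder, w=50) → cum 160
  mile 17 (Ashton, w=250) → cum 410  ≥ 330.5 → median here
  mile 18 (Elwood, w=80) → cum 490
  mile 20 (Brookfield, w=11) → cum 501
  mile 25 (Fenton, w=100) → cum 601
  mile 26 (Denby, w=60) → cum 661
Optimal location: mile 17.

x = 17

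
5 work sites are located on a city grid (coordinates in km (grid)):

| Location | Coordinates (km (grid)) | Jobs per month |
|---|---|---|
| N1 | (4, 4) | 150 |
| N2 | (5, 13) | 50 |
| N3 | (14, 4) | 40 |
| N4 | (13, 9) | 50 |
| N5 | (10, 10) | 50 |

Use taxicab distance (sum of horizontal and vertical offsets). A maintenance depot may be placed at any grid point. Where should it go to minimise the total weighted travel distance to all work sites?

(5, 4)

Manhattan distance separates: Σwᵢ(|x−xᵢ|+|y−yᵢ|) = Σwᵢ|x−xᵢ| + Σwᵢ|y−yᵢ|, so x and y are optimised independently as 1-D weighted medians.
Total weight W = 340; half = 170.
x-coordinate, sorted with cumulative weight:
  x=4 (N1, w=150) cum 150
  x=5 (N2, w=50) cum 200  ← median
  x=10 (N5, w=50) cum 250
  x=13 (N4, w=50) cum 300
  x=14 (N3, w=40) cum 340
⇒ x* = 5
y-coordinate, sorted with cumulative weight:
  y=4 (N1, w=150) cum 150
  y=4 (N3, w=40) cum 190  ← median
  y=9 (N4, w=50) cum 240
  y=10 (N5, w=50) cum 290
  y=13 (N2, w=50) cum 340
⇒ y* = 4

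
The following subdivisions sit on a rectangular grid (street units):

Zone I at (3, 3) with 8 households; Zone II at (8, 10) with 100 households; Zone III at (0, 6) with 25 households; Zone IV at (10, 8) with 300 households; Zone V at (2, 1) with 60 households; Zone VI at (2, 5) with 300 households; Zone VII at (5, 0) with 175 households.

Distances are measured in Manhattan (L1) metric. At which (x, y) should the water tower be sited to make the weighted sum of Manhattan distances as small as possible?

Manhattan distance separates: Σwᵢ(|x−xᵢ|+|y−yᵢ|) = Σwᵢ|x−xᵢ| + Σwᵢ|y−yᵢ|, so x and y are optimised independently as 1-D weighted medians.
Total weight W = 968; half = 484.
x-coordinate, sorted with cumulative weight:
  x=0 (Zone III, w=25) cum 25
  x=2 (Zone V, w=60) cum 85
  x=2 (Zone VI, w=300) cum 385
  x=3 (Zone I, w=8) cum 393
  x=5 (Zone VII, w=175) cum 568  ← median
  x=8 (Zone II, w=100) cum 668
  x=10 (Zone IV, w=300) cum 968
⇒ x* = 5
y-coordinate, sorted with cumulative weight:
  y=0 (Zone VII, w=175) cum 175
  y=1 (Zone V, w=60) cum 235
  y=3 (Zone I, w=8) cum 243
  y=5 (Zone VI, w=300) cum 543  ← median
  y=6 (Zone III, w=25) cum 568
  y=8 (Zone IV, w=300) cum 868
  y=10 (Zone II, w=100) cum 968
⇒ y* = 5

(5, 5)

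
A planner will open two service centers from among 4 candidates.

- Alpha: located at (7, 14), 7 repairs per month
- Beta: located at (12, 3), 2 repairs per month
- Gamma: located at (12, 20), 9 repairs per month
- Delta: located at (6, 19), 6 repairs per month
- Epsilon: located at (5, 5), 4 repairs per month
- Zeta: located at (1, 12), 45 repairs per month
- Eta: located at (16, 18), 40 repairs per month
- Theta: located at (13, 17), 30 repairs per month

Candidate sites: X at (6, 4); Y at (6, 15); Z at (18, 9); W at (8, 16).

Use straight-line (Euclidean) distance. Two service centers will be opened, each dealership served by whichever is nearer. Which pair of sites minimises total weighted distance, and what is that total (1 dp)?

Evaluate every pair (each demand assigned to the nearer of the two):
  {Y, W}: total = 894.7
  {X, W}: total = 951.6
  {Z, W}: total = 996.4
  {Y, Z}: total = 1010.9
  {X, Y}: total = 1020.4
  {X, Z}: total = 1367.3
Best pair: {Y, W} with total 894.7.

{Y, W}, total 894.7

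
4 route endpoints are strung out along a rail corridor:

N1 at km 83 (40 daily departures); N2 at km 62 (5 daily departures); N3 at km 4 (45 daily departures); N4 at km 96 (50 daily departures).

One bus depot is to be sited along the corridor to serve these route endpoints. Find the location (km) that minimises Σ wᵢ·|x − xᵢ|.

For a sum of weighted absolute distances on a line, the optimum is the weighted median (not the mean). Total weight W = 140; half-weight = 70.
Sort by position and accumulate weight:
  km 4 (N3, w=45) → cum 45
  km 62 (N2, w=5) → cum 50
  km 83 (N1, w=40) → cum 90  ≥ 70 → median here
  km 96 (N4, w=50) → cum 140
Optimal location: km 83.

x = 83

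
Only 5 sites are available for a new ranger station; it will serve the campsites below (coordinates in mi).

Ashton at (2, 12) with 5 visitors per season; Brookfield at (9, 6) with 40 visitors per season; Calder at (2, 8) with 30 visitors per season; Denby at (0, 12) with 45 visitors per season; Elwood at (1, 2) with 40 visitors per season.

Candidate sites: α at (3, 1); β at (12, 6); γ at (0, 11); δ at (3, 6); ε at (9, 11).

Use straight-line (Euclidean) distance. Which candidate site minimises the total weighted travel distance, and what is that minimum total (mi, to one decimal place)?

δ, total 818.3 mi

Total weighted distance at each candidate:
  α (3, 1): total = 1182.3
  β (12, 6): total = 1556.2
  γ (0, 11): total = 938.4
  δ (3, 6): total = 818.3
  ε (9, 11): total = 1353.0
Minimum is at δ with total 818.3 mi.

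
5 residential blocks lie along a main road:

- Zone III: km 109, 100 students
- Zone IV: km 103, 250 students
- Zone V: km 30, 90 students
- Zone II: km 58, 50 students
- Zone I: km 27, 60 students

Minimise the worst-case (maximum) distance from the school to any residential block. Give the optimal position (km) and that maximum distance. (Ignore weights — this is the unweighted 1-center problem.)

location 68, max distance 41

The 1-center on a line is the midpoint of the two extreme points: leftmost at 27, rightmost at 109.
Optimal location = (27 + 109)/2 = 68; maximum distance = (109 − 27)/2 = 41.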